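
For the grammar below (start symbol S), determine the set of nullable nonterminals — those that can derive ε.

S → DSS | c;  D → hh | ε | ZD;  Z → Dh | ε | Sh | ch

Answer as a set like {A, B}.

{D, Z}

Directly nullable (have an ε-rule): {D, Z}.
Not nullable: S — each has a terminal in every rule's right-hand side or depends on a non-nullable symbol.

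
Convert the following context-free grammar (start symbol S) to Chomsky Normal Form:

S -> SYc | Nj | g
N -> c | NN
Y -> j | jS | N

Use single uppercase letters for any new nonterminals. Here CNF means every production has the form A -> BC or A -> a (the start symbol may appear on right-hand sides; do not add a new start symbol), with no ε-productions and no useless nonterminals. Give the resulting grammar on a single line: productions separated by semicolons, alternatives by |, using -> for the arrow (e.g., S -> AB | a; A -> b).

S -> g | NA | SC; A -> j; B -> c; C -> YB; N -> c | NN; Y -> c | j | AS | NN

No ε-productions.
After unit-elimination: S -> g | Nj | SYc; N -> c | NN; Y -> c | j | NN | jS.
TERM: introduce B -> c, A -> j and substitute in every rule of length ≥2.
BIN: S -> SYB becomes S -> SC, C -> YB.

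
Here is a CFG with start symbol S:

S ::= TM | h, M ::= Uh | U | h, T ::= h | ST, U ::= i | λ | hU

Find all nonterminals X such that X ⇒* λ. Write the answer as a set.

{M, U}

Directly nullable (have an ε-rule): {U}.
M is nullable via M -> U (every symbol on the right is already known nullable).
Not nullable: S, T — each has a terminal in every rule's right-hand side or depends on a non-nullable symbol.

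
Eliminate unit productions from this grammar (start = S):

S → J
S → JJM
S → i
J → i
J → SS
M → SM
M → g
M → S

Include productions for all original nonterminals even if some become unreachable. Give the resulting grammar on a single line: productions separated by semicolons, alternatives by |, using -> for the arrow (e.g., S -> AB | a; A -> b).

Unit productions: M->S, S->J.
Unit pairs (A ⇒* B via units): (M,J), (M,S), (S,J).
S: inherits non-unit rules of {J, S} → JJM | SS | i.
J: inherits non-unit rules of {J} → SS | i.
M: inherits non-unit rules of {J, M, S} → JJM | SM | SS | g | i.

S -> i | SS | JJM; J -> i | SS; M -> g | i | SM | SS | JJM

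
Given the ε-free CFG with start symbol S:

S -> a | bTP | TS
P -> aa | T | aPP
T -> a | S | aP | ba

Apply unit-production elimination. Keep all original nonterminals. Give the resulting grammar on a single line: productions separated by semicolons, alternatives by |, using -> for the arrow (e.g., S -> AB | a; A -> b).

Unit productions: P->T, T->S.
Unit pairs (A ⇒* B via units): (P,S), (P,T), (T,S).
S: inherits non-unit rules of {S} → TS | a | bTP.
P: inherits non-unit rules of {P, S, T} → TS | a | aP | aPP | aa | bTP | ba.
T: inherits non-unit rules of {S, T} → TS | a | aP | bTP | ba.

S -> a | TS | bTP; P -> a | TS | aP | aa | ba | aPP | bTP; T -> a | TS | aP | ba | bTP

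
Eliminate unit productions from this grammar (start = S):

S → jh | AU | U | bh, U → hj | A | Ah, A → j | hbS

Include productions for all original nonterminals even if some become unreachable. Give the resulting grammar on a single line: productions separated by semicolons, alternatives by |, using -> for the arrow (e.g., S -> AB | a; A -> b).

S -> j | AU | Ah | bh | hj | jh | hbS; A -> j | hbS; U -> j | Ah | hj | hbS

Unit productions: S->U, U->A.
Unit pairs (A ⇒* B via units): (S,A), (S,U), (U,A).
S: inherits non-unit rules of {A, S, U} → AU | Ah | bh | hbS | hj | j | jh.
A: inherits non-unit rules of {A} → hbS | j.
U: inherits non-unit rules of {A, U} → Ah | hbS | hj | j.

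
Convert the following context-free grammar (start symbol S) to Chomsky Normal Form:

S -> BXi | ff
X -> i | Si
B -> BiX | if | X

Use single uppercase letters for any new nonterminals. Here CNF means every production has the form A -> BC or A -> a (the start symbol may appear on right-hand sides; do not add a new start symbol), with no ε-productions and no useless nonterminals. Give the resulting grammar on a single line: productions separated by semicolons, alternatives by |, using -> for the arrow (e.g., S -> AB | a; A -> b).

S -> BE | CC; A -> i; B -> i | AC | BD | SA; C -> f; D -> AX; E -> XA; X -> i | SA

No ε-productions.
After unit-elimination: S -> ff | BXi; B -> i | Si | if | BiX; X -> i | Si.
TERM: introduce C -> f, A -> i and substitute in every rule of length ≥2.
BIN: B -> BAX becomes B -> BD, D -> AX; S -> BXA becomes S -> BE, E -> XA.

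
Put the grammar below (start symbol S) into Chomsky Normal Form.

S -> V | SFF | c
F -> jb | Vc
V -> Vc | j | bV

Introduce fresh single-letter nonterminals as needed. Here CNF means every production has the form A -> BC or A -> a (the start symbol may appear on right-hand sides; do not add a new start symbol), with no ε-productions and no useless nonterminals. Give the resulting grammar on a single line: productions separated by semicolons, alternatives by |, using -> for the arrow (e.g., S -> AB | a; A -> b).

No ε-productions.
After unit-elimination: S -> c | j | Vc | bV | SFF; F -> Vc | jb; V -> j | Vc | bV.
TERM: introduce C -> b, A -> c, B -> j and substitute in every rule of length ≥2.
BIN: S -> SFF becomes S -> SD, D -> FF.

S -> c | j | CV | SD | VA; A -> c; B -> j; C -> b; D -> FF; F -> BC | VA; V -> j | CV | VA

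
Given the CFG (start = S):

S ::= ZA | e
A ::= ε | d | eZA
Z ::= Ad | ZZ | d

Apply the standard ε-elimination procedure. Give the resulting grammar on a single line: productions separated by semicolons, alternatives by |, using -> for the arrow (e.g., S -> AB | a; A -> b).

S -> Z | e | ZA; A -> d | eZ | eZA; Z -> d | Ad | ZZ

Nullable set: {A}.
S -> ZA: A nullable, giving Z | ZA.
Drop A -> ε.
A -> eZA: A nullable, giving eZ | eZA.
Z -> Ad: A nullable, giving Ad | d.
Unchanged (no nullable symbols): S -> e; A -> d; Z -> ZZ; Z -> d.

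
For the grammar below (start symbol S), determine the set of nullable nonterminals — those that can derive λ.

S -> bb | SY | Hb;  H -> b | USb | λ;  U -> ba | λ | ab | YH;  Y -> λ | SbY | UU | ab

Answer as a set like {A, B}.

{H, U, Y}

Directly nullable (have an ε-rule): {H, U, Y}.
Not nullable: S — each has a terminal in every rule's right-hand side or depends on a non-nullable symbol.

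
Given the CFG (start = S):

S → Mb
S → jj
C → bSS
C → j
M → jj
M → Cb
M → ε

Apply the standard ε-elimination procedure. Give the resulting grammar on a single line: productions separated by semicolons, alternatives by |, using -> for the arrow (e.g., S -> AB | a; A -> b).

Nullable set: {M}.
S -> Mb: M nullable, giving Mb | b.
Drop M -> ε.
Unchanged (no nullable symbols): S -> jj; C -> bSS; C -> j; M -> Cb; M -> jj.

S -> b | Mb | jj; C -> j | bSS; M -> Cb | jj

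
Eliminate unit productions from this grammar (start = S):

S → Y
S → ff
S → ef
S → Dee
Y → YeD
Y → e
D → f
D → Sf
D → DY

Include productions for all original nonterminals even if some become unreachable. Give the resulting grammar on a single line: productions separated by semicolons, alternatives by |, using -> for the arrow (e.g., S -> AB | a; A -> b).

S -> e | ef | ff | Dee | YeD; D -> f | DY | Sf; Y -> e | YeD

Unit productions: S->Y.
Unit pairs (A ⇒* B via units): (S,Y).
S: inherits non-unit rules of {S, Y} → Dee | YeD | e | ef | ff.
D: inherits non-unit rules of {D} → DY | Sf | f.
Y: inherits non-unit rules of {Y} → YeD | e.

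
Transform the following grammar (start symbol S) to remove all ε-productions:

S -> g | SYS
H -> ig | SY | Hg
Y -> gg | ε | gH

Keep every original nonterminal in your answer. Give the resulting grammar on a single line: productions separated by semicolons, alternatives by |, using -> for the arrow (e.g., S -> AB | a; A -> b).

Nullable set: {Y}.
S -> SYS: Y nullable, giving SS | SYS.
H -> SY: Y nullable, giving S | SY.
Drop Y -> ε.
Unchanged (no nullable symbols): S -> g; H -> Hg; H -> ig; Y -> gH; Y -> gg.

S -> g | SS | SYS; H -> S | Hg | SY | ig; Y -> gH | gg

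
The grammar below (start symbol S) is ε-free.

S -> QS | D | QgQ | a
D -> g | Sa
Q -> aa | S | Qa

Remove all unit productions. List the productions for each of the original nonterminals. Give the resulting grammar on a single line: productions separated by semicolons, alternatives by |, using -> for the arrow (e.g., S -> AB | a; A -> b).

S -> a | g | QS | Sa | QgQ; D -> g | Sa; Q -> a | g | QS | Qa | Sa | aa | QgQ

Unit productions: Q->S, S->D.
Unit pairs (A ⇒* B via units): (Q,D), (Q,S), (S,D).
S: inherits non-unit rules of {D, S} → QS | QgQ | Sa | a | g.
D: inherits non-unit rules of {D} → Sa | g.
Q: inherits non-unit rules of {D, Q, S} → QS | Qa | QgQ | Sa | a | aa | g.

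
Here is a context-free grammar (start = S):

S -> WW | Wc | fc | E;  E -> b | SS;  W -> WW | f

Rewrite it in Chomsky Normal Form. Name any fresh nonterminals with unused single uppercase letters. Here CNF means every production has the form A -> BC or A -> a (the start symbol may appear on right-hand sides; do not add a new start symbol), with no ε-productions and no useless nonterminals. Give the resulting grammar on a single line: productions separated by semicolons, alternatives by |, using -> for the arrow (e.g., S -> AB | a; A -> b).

No ε-productions.
After unit-elimination: S -> b | SS | WW | Wc | fc; E -> b | SS; W -> f | WW.
TERM: introduce A -> c, B -> f and substitute in every rule of length ≥2.
Drop unreachable/unproductive: E.

S -> b | BA | SS | WA | WW; A -> c; B -> f; W -> f | WW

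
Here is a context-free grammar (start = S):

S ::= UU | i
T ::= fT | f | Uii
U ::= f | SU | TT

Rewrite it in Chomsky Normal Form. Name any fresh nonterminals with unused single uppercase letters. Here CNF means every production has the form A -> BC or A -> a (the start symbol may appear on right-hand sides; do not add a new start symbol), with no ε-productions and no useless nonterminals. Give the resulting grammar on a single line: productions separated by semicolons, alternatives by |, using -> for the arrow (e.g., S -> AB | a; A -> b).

S -> i | UU; A -> i; B -> f; C -> AA; T -> f | BT | UC; U -> f | SU | TT

No ε-productions.
No unit productions to eliminate.
TERM: introduce B -> f, A -> i and substitute in every rule of length ≥2.
BIN: T -> UAA becomes T -> UC, C -> AA.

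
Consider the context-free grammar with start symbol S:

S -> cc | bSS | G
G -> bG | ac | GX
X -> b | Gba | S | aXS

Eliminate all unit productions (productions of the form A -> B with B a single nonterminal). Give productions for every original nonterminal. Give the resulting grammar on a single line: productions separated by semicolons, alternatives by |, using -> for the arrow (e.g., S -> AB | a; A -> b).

Unit productions: S->G, X->S.
Unit pairs (A ⇒* B via units): (S,G), (X,G), (X,S).
S: inherits non-unit rules of {G, S} → GX | ac | bG | bSS | cc.
G: inherits non-unit rules of {G} → GX | ac | bG.
X: inherits non-unit rules of {G, S, X} → GX | Gba | aXS | ac | b | bG | bSS | cc.

S -> GX | ac | bG | cc | bSS; G -> GX | ac | bG; X -> b | GX | ac | bG | cc | Gba | aXS | bSS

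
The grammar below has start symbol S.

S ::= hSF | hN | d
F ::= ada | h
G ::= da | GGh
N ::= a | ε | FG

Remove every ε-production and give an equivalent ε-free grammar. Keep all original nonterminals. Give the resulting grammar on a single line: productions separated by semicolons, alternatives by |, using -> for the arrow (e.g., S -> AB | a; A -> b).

S -> d | h | hN | hSF; F -> h | ada; G -> da | GGh; N -> a | FG

Nullable set: {N}.
S -> hN: N nullable, giving h | hN.
Drop N -> ε.
Unchanged (no nullable symbols): S -> d; S -> hSF; F -> ada; F -> h; G -> GGh; G -> da; N -> FG; N -> a.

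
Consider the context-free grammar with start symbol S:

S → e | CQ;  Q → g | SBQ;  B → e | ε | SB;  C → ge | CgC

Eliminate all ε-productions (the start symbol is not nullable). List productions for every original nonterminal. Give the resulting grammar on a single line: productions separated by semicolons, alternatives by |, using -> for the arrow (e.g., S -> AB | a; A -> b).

S -> e | CQ; B -> S | e | SB; C -> ge | CgC; Q -> g | SQ | SBQ

Nullable set: {B}.
Drop B -> ε.
B -> SB: B nullable, giving S | SB.
Q -> SBQ: B nullable, giving SBQ | SQ.
Unchanged (no nullable symbols): S -> CQ; S -> e; B -> e; C -> CgC; C -> ge; Q -> g.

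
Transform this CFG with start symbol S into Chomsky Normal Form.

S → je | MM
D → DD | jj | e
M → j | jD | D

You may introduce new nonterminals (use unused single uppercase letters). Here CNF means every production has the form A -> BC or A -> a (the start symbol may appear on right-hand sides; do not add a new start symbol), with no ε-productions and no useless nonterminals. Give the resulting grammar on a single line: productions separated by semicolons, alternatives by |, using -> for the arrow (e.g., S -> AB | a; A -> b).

No ε-productions.
After unit-elimination: S -> MM | je; D -> e | DD | jj; M -> e | j | DD | jD | jj.
TERM: introduce B -> e, A -> j and substitute in every rule of length ≥2.

S -> AB | MM; A -> j; B -> e; D -> e | AA | DD; M -> e | j | AA | AD | DD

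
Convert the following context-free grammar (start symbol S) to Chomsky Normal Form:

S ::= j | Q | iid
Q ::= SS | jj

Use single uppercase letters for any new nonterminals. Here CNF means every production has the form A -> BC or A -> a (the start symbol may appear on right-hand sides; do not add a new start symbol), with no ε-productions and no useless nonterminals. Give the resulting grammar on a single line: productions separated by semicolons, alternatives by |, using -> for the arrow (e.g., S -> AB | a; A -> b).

S -> j | AA | BD | SS; A -> j; B -> i; C -> d; D -> BC

No ε-productions.
After unit-elimination: S -> j | SS | jj | iid; Q -> SS | jj.
TERM: introduce C -> d, B -> i, A -> j and substitute in every rule of length ≥2.
BIN: S -> BBC becomes S -> BD, D -> BC.
Drop unreachable/unproductive: Q.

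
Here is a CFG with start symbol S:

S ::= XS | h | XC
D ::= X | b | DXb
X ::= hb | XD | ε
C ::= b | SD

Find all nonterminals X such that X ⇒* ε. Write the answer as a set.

{D, X}

Directly nullable (have an ε-rule): {X}.
D is nullable via D -> X (every symbol on the right is already known nullable).
Not nullable: C, S — each has a terminal in every rule's right-hand side or depends on a non-nullable symbol.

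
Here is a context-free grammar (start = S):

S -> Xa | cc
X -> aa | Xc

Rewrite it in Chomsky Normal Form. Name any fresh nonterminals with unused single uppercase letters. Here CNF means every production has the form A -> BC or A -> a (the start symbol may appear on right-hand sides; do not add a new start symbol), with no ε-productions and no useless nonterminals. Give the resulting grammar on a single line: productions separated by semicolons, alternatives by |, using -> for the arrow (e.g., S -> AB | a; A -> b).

S -> BB | XA; A -> a; B -> c; X -> AA | XB

No ε-productions.
No unit productions to eliminate.
TERM: introduce A -> a, B -> c and substitute in every rule of length ≥2.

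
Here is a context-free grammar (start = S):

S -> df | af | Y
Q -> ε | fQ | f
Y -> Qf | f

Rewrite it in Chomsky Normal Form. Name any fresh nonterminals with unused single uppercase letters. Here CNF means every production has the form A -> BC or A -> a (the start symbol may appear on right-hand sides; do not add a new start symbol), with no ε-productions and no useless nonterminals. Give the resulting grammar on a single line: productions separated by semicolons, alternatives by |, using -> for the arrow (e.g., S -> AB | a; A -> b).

Nullable: {Q}; after ε-elimination: S -> Y | af | df; Q -> f | fQ; Y -> f | Qf.
After unit-elimination: S -> f | Qf | af | df; Q -> f | fQ; Y -> f | Qf.
TERM: introduce B -> a, C -> d, A -> f and substitute in every rule of length ≥2.
Drop unreachable/unproductive: Y.

S -> f | BA | CA | QA; A -> f; B -> a; C -> d; Q -> f | AQ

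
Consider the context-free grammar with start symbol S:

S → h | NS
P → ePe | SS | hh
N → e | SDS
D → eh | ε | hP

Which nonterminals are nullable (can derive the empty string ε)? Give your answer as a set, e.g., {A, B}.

Directly nullable (have an ε-rule): {D}.
Not nullable: N, P, S — each has a terminal in every rule's right-hand side or depends on a non-nullable symbol.

{D}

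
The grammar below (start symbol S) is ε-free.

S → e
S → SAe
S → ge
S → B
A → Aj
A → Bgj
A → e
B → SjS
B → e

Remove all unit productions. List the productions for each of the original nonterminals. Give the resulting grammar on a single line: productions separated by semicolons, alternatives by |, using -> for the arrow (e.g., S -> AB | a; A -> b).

S -> e | ge | SAe | SjS; A -> e | Aj | Bgj; B -> e | SjS

Unit productions: S->B.
Unit pairs (A ⇒* B via units): (S,B).
S: inherits non-unit rules of {B, S} → SAe | SjS | e | ge.
A: inherits non-unit rules of {A} → Aj | Bgj | e.
B: inherits non-unit rules of {B} → SjS | e.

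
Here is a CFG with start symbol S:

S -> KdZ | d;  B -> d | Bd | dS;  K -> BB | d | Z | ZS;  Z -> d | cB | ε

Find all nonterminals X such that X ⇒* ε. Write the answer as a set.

{K, Z}

Directly nullable (have an ε-rule): {Z}.
K is nullable via K -> Z (every symbol on the right is already known nullable).
Not nullable: B, S — each has a terminal in every rule's right-hand side or depends on a non-nullable symbol.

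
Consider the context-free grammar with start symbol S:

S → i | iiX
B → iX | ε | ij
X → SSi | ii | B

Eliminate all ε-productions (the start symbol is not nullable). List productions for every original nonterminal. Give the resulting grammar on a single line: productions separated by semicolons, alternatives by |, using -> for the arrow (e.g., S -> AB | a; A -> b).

Nullable set: {B, X}.
S -> iiX: X nullable, giving ii | iiX.
Drop B -> ε.
B -> iX: X nullable, giving i | iX.
X -> B: B nullable, giving B.
Unchanged (no nullable symbols): S -> i; B -> ij; X -> SSi; X -> ii.

S -> i | ii | iiX; B -> i | iX | ij; X -> B | ii | SSi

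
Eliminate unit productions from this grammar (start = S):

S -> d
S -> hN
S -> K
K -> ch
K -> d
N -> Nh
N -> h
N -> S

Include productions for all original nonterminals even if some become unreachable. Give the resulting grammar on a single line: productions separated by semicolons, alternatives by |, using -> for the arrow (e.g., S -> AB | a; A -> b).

Unit productions: N->S, S->K.
Unit pairs (A ⇒* B via units): (N,K), (N,S), (S,K).
S: inherits non-unit rules of {K, S} → ch | d | hN.
K: inherits non-unit rules of {K} → ch | d.
N: inherits non-unit rules of {K, N, S} → Nh | ch | d | h | hN.

S -> d | ch | hN; K -> d | ch; N -> d | h | Nh | ch | hN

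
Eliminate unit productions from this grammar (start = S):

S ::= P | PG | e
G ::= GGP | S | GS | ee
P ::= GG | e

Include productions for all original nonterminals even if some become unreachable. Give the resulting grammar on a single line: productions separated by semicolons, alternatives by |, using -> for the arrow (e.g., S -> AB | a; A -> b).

Unit productions: G->S, S->P.
Unit pairs (A ⇒* B via units): (G,P), (G,S), (S,P).
S: inherits non-unit rules of {P, S} → GG | PG | e.
G: inherits non-unit rules of {G, P, S} → GG | GGP | GS | PG | e | ee.
P: inherits non-unit rules of {P} → GG | e.

S -> e | GG | PG; G -> e | GG | GS | PG | ee | GGP; P -> e | GG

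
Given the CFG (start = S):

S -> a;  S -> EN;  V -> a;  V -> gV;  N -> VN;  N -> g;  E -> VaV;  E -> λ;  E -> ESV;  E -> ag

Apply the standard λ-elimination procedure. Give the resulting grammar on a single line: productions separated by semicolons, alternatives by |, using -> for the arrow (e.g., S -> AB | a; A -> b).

S -> N | a | EN; E -> SV | ag | ESV | VaV; N -> g | VN; V -> a | gV

Nullable set: {E}.
S -> EN: E nullable, giving EN | N.
Drop E -> λ.
E -> ESV: E nullable, giving ESV | SV.
Unchanged (no nullable symbols): S -> a; E -> VaV; E -> ag; N -> VN; N -> g; V -> a; V -> gV.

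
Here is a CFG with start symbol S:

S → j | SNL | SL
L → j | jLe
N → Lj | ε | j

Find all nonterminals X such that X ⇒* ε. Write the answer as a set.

{N}

Directly nullable (have an ε-rule): {N}.
Not nullable: L, S — each has a terminal in every rule's right-hand side or depends on a non-nullable symbol.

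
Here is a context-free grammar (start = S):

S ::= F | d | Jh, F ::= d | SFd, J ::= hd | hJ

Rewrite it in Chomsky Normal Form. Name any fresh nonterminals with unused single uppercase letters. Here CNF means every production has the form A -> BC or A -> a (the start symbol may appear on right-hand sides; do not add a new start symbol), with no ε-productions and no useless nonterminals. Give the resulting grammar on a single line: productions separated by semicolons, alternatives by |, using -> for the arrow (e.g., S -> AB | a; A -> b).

S -> d | JB | SD; A -> d; B -> h; C -> FA; D -> FA; F -> d | SC; J -> BA | BJ

No ε-productions.
After unit-elimination: S -> d | Jh | SFd; F -> d | SFd; J -> hJ | hd.
TERM: introduce A -> d, B -> h and substitute in every rule of length ≥2.
BIN: F -> SFA becomes F -> SC, C -> FA; S -> SFA becomes S -> SD, D -> FA.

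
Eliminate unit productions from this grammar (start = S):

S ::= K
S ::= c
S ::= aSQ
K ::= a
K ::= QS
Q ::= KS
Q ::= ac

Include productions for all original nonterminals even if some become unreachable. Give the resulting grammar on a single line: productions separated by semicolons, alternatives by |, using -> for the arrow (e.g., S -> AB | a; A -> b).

Unit productions: S->K.
Unit pairs (A ⇒* B via units): (S,K).
S: inherits non-unit rules of {K, S} → QS | a | aSQ | c.
K: inherits non-unit rules of {K} → QS | a.
Q: inherits non-unit rules of {Q} → KS | ac.

S -> a | c | QS | aSQ; K -> a | QS; Q -> KS | ac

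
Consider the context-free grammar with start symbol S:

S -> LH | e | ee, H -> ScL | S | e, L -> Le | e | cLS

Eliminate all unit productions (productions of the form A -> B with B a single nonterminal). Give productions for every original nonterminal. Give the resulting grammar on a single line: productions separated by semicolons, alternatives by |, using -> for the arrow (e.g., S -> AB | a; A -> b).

Unit productions: H->S.
Unit pairs (A ⇒* B via units): (H,S).
S: inherits non-unit rules of {S} → LH | e | ee.
H: inherits non-unit rules of {H, S} → LH | ScL | e | ee.
L: inherits non-unit rules of {L} → Le | cLS | e.

S -> e | LH | ee; H -> e | LH | ee | ScL; L -> e | Le | cLS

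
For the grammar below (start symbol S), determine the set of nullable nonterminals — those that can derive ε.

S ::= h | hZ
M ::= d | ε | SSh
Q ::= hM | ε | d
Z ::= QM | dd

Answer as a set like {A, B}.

Directly nullable (have an ε-rule): {M, Q}.
Z is nullable via Z -> QM (every symbol on the right is already known nullable).
Not nullable: S — each has a terminal in every rule's right-hand side or depends on a non-nullable symbol.

{M, Q, Z}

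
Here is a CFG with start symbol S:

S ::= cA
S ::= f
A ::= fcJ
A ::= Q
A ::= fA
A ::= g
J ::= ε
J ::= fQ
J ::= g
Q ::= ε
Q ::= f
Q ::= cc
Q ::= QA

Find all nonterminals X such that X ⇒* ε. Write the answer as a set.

{A, J, Q}

Directly nullable (have an ε-rule): {J, Q}.
A is nullable via A -> Q (every symbol on the right is already known nullable).
Not nullable: S — each has a terminal in every rule's right-hand side or depends on a non-nullable symbol.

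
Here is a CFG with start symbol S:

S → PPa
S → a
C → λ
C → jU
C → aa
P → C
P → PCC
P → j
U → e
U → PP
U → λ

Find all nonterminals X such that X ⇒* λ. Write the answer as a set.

{C, P, U}

Directly nullable (have an ε-rule): {C, U}.
P is nullable via P -> C (every symbol on the right is already known nullable).
Not nullable: S — each has a terminal in every rule's right-hand side or depends on a non-nullable symbol.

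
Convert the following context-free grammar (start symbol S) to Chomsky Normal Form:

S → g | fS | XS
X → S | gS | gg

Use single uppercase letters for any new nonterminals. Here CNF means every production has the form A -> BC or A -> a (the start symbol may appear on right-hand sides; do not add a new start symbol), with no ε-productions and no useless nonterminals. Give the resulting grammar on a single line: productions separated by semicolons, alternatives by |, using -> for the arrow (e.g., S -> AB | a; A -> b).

No ε-productions.
After unit-elimination: S -> g | XS | fS; X -> g | XS | fS | gS | gg.
TERM: introduce A -> f, B -> g and substitute in every rule of length ≥2.

S -> g | AS | XS; A -> f; B -> g; X -> g | AS | BB | BS | XS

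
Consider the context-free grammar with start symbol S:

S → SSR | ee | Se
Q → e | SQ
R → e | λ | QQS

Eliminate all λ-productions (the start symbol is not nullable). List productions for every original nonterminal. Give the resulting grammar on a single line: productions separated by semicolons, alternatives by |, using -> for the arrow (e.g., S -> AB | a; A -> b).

S -> SS | Se | ee | SSR; Q -> e | SQ; R -> e | QQS

Nullable set: {R}.
S -> SSR: R nullable, giving SS | SSR.
Drop R -> λ.
Unchanged (no nullable symbols): S -> Se; S -> ee; Q -> SQ; Q -> e; R -> QQS; R -> e.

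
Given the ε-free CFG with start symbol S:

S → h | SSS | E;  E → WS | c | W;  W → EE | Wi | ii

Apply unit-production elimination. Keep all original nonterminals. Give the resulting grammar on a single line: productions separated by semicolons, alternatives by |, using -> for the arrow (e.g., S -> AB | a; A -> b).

S -> c | h | EE | WS | Wi | ii | SSS; E -> c | EE | WS | Wi | ii; W -> EE | Wi | ii

Unit productions: E->W, S->E.
Unit pairs (A ⇒* B via units): (E,W), (S,E), (S,W).
S: inherits non-unit rules of {E, S, W} → EE | SSS | WS | Wi | c | h | ii.
E: inherits non-unit rules of {E, W} → EE | WS | Wi | c | ii.
W: inherits non-unit rules of {W} → EE | Wi | ii.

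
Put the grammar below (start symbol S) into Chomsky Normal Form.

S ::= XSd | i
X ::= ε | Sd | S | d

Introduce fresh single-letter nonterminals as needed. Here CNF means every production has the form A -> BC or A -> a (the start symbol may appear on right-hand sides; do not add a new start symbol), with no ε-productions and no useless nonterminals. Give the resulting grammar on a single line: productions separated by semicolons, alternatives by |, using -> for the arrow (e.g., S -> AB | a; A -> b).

Nullable: {X}; after ε-elimination: S -> i | Sd | XSd; X -> S | d | Sd.
After unit-elimination: S -> i | Sd | XSd; X -> d | i | Sd | XSd.
TERM: introduce A -> d and substitute in every rule of length ≥2.
BIN: S -> XSA becomes S -> XB, B -> SA; X -> XSA becomes X -> XC, C -> SA.

S -> i | SA | XB; A -> d; B -> SA; C -> SA; X -> d | i | SA | XC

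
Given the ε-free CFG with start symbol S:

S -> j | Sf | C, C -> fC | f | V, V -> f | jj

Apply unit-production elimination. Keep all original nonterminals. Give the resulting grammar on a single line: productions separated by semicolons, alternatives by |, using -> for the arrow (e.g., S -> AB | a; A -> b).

Unit productions: C->V, S->C.
Unit pairs (A ⇒* B via units): (C,V), (S,C), (S,V).
S: inherits non-unit rules of {C, S, V} → Sf | f | fC | j | jj.
C: inherits non-unit rules of {C, V} → f | fC | jj.
V: inherits non-unit rules of {V} → f | jj.

S -> f | j | Sf | fC | jj; C -> f | fC | jj; V -> f | jj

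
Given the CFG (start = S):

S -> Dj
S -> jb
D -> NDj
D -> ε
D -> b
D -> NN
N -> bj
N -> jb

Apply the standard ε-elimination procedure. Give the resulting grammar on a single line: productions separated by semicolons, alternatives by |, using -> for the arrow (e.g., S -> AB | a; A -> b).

Nullable set: {D}.
S -> Dj: D nullable, giving Dj | j.
Drop D -> ε.
D -> NDj: D nullable, giving NDj | Nj.
Unchanged (no nullable symbols): S -> jb; D -> NN; D -> b; N -> bj; N -> jb.

S -> j | Dj | jb; D -> b | NN | Nj | NDj; N -> bj | jb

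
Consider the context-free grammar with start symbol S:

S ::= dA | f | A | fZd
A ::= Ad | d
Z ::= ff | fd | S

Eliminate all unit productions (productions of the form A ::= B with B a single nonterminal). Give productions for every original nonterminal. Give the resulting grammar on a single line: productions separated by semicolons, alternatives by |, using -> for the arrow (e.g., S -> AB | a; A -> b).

S -> d | f | Ad | dA | fZd; A -> d | Ad; Z -> d | f | Ad | dA | fd | ff | fZd

Unit productions: S->A, Z->S.
Unit pairs (A ⇒* B via units): (S,A), (Z,A), (Z,S).
S: inherits non-unit rules of {A, S} → Ad | d | dA | f | fZd.
A: inherits non-unit rules of {A} → Ad | d.
Z: inherits non-unit rules of {A, S, Z} → Ad | d | dA | f | fZd | fd | ff.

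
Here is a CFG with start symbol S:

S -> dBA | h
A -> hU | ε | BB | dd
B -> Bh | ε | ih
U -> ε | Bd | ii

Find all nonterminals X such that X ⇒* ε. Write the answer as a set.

{A, B, U}

Directly nullable (have an ε-rule): {A, B, U}.
Not nullable: S — each has a terminal in every rule's right-hand side or depends on a non-nullable symbol.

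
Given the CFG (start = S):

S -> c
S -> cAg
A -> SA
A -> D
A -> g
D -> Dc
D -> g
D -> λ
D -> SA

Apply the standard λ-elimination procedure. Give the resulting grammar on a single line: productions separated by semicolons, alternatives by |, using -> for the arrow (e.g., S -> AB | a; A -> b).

S -> c | cg | cAg; A -> D | S | g | SA; D -> S | c | g | Dc | SA

Nullable set: {A, D}.
S -> cAg: A nullable, giving cAg | cg.
A -> D: D nullable, giving D.
A -> SA: A nullable, giving S | SA.
Drop D -> λ.
D -> Dc: D nullable, giving Dc | c.
D -> SA: A nullable, giving S | SA.
Unchanged (no nullable symbols): S -> c; A -> g; D -> g.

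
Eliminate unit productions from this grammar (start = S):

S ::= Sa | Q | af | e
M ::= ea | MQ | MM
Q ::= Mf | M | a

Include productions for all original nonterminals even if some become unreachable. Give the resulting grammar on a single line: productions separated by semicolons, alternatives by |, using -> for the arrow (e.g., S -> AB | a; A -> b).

Unit productions: Q->M, S->Q.
Unit pairs (A ⇒* B via units): (Q,M), (S,M), (S,Q).
S: inherits non-unit rules of {M, Q, S} → MM | MQ | Mf | Sa | a | af | e | ea.
M: inherits non-unit rules of {M} → MM | MQ | ea.
Q: inherits non-unit rules of {M, Q} → MM | MQ | Mf | a | ea.

S -> a | e | MM | MQ | Mf | Sa | af | ea; M -> MM | MQ | ea; Q -> a | MM | MQ | Mf | ea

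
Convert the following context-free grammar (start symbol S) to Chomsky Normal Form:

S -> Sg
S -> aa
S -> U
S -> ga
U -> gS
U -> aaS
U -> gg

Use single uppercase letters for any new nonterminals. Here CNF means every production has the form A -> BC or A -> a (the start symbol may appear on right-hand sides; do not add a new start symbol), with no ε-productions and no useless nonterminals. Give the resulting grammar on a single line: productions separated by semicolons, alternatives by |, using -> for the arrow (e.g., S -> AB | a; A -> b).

S -> AA | AB | AS | BB | BC | SA; A -> g; B -> a; C -> BS

No ε-productions.
After unit-elimination: S -> Sg | aa | gS | ga | gg | aaS; U -> gS | gg | aaS.
TERM: introduce B -> a, A -> g and substitute in every rule of length ≥2.
BIN: S -> BBS becomes S -> BC, C -> BS; U -> BBS becomes U -> BD, D -> BS.
Drop unreachable/unproductive: U.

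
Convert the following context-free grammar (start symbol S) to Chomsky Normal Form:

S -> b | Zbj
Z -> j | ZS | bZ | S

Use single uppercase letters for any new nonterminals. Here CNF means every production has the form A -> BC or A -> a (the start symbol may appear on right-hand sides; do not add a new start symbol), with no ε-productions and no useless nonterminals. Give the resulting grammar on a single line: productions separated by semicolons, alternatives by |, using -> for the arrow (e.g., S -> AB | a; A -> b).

S -> b | ZC; A -> b; B -> j; C -> AB; D -> AB; Z -> b | j | AZ | ZD | ZS

No ε-productions.
After unit-elimination: S -> b | Zbj; Z -> b | j | ZS | bZ | Zbj.
TERM: introduce A -> b, B -> j and substitute in every rule of length ≥2.
BIN: S -> ZAB becomes S -> ZC, C -> AB; Z -> ZAB becomes Z -> ZD, D -> AB.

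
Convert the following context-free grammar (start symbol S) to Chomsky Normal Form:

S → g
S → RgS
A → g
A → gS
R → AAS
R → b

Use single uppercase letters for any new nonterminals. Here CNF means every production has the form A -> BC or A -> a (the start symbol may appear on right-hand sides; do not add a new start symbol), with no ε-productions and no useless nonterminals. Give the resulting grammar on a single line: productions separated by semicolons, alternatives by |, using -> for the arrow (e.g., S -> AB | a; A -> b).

S -> g | RD; A -> g | BS; B -> g; C -> AS; D -> BS; R -> b | AC

No ε-productions.
No unit productions to eliminate.
TERM: introduce B -> g and substitute in every rule of length ≥2.
BIN: R -> AAS becomes R -> AC, C -> AS; S -> RBS becomes S -> RD, D -> BS.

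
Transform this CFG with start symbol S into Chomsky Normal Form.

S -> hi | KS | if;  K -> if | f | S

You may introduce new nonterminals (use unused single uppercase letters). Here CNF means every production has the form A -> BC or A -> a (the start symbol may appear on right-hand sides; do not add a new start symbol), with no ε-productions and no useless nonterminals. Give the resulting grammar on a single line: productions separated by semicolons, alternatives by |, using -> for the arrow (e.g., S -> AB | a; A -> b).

S -> AB | BC | KS; A -> h; B -> i; C -> f; K -> f | AB | BC | KS

No ε-productions.
After unit-elimination: S -> KS | hi | if; K -> f | KS | hi | if.
TERM: introduce C -> f, A -> h, B -> i and substitute in every rule of length ≥2.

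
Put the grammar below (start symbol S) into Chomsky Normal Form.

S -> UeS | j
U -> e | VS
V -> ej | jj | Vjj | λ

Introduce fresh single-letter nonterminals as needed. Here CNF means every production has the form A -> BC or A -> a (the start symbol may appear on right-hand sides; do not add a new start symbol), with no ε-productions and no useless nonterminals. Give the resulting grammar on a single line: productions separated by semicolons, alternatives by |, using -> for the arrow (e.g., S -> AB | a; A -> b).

S -> j | UC; A -> e; B -> j; C -> AS; D -> AS; E -> BB; U -> e | j | UD | VS; V -> AB | BB | VE

Nullable: {V}; after ε-elimination: S -> j | UeS; U -> S | e | VS; V -> ej | jj | Vjj.
After unit-elimination: S -> j | UeS; U -> e | j | VS | UeS; V -> ej | jj | Vjj.
TERM: introduce A -> e, B -> j and substitute in every rule of length ≥2.
BIN: S -> UAS becomes S -> UC, C -> AS; U -> UAS becomes U -> UD, D -> AS; V -> VBB becomes V -> VE, E -> BB.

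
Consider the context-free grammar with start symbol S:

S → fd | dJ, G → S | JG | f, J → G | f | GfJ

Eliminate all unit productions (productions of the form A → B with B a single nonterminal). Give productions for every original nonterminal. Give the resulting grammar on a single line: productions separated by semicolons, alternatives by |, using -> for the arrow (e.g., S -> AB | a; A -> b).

Unit productions: G->S, J->G.
Unit pairs (A ⇒* B via units): (G,S), (J,G), (J,S).
S: inherits non-unit rules of {S} → dJ | fd.
G: inherits non-unit rules of {G, S} → JG | dJ | f | fd.
J: inherits non-unit rules of {G, J, S} → GfJ | JG | dJ | f | fd.

S -> dJ | fd; G -> f | JG | dJ | fd; J -> f | JG | dJ | fd | GfJ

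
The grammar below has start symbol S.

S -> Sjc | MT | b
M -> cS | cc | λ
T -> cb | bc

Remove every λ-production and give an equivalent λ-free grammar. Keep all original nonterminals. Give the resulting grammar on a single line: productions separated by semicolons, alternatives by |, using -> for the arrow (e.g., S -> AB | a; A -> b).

S -> T | b | MT | Sjc; M -> cS | cc; T -> bc | cb

Nullable set: {M}.
S -> MT: M nullable, giving MT | T.
Drop M -> λ.
Unchanged (no nullable symbols): S -> Sjc; S -> b; M -> cS; M -> cc; T -> bc; T -> cb.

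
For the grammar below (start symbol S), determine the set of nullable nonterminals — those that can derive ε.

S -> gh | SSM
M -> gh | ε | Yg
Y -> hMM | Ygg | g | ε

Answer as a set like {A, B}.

{M, Y}

Directly nullable (have an ε-rule): {M, Y}.
Not nullable: S — each has a terminal in every rule's right-hand side or depends on a non-nullable symbol.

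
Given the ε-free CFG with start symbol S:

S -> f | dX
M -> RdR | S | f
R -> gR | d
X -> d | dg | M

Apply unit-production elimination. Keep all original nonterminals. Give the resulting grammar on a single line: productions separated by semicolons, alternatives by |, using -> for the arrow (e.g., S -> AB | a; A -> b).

Unit productions: M->S, X->M.
Unit pairs (A ⇒* B via units): (M,S), (X,M), (X,S).
S: inherits non-unit rules of {S} → dX | f.
M: inherits non-unit rules of {M, S} → RdR | dX | f.
R: inherits non-unit rules of {R} → d | gR.
X: inherits non-unit rules of {M, S, X} → RdR | d | dX | dg | f.

S -> f | dX; M -> f | dX | RdR; R -> d | gR; X -> d | f | dX | dg | RdR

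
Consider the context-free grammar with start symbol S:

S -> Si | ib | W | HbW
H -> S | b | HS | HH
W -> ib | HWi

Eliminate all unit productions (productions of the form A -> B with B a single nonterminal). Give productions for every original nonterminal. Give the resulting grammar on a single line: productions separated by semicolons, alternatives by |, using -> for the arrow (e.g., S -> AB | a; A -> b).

S -> Si | ib | HWi | HbW; H -> b | HH | HS | Si | ib | HWi | HbW; W -> ib | HWi

Unit productions: H->S, S->W.
Unit pairs (A ⇒* B via units): (H,S), (H,W), (S,W).
S: inherits non-unit rules of {S, W} → HWi | HbW | Si | ib.
H: inherits non-unit rules of {H, S, W} → HH | HS | HWi | HbW | Si | b | ib.
W: inherits non-unit rules of {W} → HWi | ib.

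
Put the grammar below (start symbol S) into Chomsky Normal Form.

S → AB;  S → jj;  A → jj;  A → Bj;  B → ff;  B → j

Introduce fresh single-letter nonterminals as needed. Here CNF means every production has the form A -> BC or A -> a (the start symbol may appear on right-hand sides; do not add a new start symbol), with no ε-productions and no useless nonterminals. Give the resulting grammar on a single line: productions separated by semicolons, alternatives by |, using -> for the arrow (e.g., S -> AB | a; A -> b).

S -> AB | CC; A -> BC | CC; B -> j | DD; C -> j; D -> f

No ε-productions.
No unit productions to eliminate.
TERM: introduce D -> f, C -> j and substitute in every rule of length ≥2.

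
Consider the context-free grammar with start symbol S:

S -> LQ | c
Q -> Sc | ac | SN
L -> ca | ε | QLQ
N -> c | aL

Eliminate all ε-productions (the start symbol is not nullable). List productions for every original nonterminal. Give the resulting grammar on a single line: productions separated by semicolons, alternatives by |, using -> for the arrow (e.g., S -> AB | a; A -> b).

Nullable set: {L}.
S -> LQ: L nullable, giving LQ | Q.
Drop L -> ε.
L -> QLQ: L nullable, giving QLQ | QQ.
N -> aL: L nullable, giving a | aL.
Unchanged (no nullable symbols): S -> c; L -> ca; N -> c; Q -> SN; Q -> Sc; Q -> ac.

S -> Q | c | LQ; L -> QQ | ca | QLQ; N -> a | c | aL; Q -> SN | Sc | ac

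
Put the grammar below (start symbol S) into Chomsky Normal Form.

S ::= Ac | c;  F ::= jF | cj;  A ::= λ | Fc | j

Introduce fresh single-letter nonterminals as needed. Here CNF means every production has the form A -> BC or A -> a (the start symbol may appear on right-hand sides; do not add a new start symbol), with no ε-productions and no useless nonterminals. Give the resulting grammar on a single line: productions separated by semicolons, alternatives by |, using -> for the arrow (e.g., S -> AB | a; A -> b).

S -> c | AB; A -> j | FB; B -> c; C -> j; F -> BC | CF

Nullable: {A}; after ε-elimination: S -> c | Ac; A -> j | Fc; F -> cj | jF.
No unit productions to eliminate.
TERM: introduce B -> c, C -> j and substitute in every rule of length ≥2.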